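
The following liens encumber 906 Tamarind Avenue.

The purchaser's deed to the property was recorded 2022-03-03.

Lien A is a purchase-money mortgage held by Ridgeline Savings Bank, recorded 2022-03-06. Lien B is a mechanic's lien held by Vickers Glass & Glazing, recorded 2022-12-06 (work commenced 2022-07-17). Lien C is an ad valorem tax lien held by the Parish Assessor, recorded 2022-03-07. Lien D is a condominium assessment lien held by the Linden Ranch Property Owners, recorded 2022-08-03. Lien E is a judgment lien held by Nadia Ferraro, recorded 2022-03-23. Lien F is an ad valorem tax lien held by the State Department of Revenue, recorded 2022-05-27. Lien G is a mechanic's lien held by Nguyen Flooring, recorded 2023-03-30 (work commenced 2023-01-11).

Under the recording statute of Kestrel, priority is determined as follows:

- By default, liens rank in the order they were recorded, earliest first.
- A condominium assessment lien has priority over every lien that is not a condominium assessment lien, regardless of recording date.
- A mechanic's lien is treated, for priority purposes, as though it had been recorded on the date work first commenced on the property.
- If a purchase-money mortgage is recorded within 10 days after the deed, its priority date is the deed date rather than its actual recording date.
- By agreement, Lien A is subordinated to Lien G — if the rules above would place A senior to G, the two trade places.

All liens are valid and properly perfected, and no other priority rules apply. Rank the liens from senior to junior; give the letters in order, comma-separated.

D, G, C, E, F, B, A

Adjusting effective dates: A's effective date is the deed date, 2022-03-03; B is treated as recorded 2022-07-17, the work-commencement date; G is treated as recorded 2023-01-11, the work-commencement date.
D is a condominium assessment lien, so it outranks all other liens regardless of date.
Among the remaining liens, by effective date: A (2022-03-03), C (2022-03-07), E (2022-03-23), F (2022-05-27), B (2022-07-17), G (2023-01-11).
Because A would otherwise rank above G, the subordination swaps them.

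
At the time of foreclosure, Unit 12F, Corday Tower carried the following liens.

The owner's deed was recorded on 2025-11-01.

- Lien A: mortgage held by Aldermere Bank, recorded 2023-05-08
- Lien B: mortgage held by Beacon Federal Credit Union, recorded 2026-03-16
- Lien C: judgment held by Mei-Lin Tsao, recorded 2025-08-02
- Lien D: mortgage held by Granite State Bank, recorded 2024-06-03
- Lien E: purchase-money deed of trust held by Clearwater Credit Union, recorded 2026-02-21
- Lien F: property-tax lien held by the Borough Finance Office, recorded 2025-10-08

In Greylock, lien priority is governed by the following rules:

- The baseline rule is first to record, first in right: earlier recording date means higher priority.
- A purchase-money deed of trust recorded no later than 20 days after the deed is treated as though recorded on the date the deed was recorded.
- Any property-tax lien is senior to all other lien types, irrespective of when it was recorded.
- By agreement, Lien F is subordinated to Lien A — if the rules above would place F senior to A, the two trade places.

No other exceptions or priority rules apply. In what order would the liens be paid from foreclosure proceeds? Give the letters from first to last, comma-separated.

A, F, D, C, E, B

Effective dates: E was recorded 112 days after the deed — beyond 20 days — so no relation-back applies.
F is a property-tax lien, so it outranks all other liens regardless of date.
Among the remaining liens, by effective date: A (2023-05-08), D (2024-06-03), C (2025-08-02), E (2026-02-21), B (2026-03-16).
F would otherwise be senior to A, so under the subordination agreement F and A exchange positions.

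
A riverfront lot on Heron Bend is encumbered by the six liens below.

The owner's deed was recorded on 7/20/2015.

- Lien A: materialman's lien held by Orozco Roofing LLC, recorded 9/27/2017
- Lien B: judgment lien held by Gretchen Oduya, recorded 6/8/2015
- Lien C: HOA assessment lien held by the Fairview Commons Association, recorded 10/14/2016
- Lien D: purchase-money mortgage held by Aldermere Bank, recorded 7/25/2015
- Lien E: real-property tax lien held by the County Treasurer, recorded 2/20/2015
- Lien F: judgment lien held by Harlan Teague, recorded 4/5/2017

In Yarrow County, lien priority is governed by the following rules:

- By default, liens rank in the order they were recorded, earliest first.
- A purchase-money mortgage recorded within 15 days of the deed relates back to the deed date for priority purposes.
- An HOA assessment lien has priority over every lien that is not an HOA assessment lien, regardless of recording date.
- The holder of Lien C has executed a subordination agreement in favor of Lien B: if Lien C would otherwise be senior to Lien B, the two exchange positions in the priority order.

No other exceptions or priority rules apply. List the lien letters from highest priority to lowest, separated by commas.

B, E, C, D, F, A

Effective dates after the stated exceptions: D was recorded within the 15-day window, so its effective date is the deed date 7/20/2015.
C, as an HOA assessment lien, has superpriority and ranks first.
The other liens, earliest effective date first: E (2/20/2015), B (6/8/2015), D (7/20/2015), F (4/5/2017), A (9/27/2017).
Because C would otherwise rank above B, the subordination swaps them.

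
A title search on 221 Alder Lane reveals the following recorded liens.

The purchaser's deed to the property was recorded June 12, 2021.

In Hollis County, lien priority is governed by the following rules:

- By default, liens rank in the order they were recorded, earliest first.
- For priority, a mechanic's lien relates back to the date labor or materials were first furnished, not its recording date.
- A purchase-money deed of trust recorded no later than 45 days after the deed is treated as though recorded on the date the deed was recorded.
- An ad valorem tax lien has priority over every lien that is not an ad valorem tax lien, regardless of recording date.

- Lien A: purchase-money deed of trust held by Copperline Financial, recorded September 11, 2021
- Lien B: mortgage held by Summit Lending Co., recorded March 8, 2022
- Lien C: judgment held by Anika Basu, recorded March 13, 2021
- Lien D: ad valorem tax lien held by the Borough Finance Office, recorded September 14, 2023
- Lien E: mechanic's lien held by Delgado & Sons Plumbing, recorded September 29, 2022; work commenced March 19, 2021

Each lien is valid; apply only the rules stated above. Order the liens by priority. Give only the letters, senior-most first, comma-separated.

D, C, E, A, B

Effective dates after the stated exceptions: A was recorded 91 days after the deed — beyond 45 days — so no relation-back applies; E relates back to March 19, 2021 (work commenced).
As an ad valorem tax lien, D is senior to every other lien.
Remaining liens by effective date: C (March 13, 2021), E (March 19, 2021), A (September 11, 2021), B (March 8, 2022).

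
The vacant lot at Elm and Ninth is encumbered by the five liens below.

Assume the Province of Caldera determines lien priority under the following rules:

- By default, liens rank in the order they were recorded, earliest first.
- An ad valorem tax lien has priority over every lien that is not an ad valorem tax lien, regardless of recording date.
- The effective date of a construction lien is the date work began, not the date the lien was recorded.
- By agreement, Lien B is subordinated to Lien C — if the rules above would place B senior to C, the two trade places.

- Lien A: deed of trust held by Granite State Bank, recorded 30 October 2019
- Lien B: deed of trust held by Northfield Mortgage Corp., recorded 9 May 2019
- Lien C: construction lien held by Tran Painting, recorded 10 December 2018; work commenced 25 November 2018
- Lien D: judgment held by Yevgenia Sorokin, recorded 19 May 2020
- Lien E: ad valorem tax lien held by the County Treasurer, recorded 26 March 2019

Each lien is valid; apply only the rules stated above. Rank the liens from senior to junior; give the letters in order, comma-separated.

E, C, B, A, D

First, effective dates: C relates back to 25 November 2018 (work commenced).
E, as an ad valorem tax lien, has superpriority and ranks first.
Ordering the rest by effective date: C (25 November 2018), B (9 May 2019), A (30 October 2019), D (19 May 2020).
B already ranks below C; the subordination has no effect.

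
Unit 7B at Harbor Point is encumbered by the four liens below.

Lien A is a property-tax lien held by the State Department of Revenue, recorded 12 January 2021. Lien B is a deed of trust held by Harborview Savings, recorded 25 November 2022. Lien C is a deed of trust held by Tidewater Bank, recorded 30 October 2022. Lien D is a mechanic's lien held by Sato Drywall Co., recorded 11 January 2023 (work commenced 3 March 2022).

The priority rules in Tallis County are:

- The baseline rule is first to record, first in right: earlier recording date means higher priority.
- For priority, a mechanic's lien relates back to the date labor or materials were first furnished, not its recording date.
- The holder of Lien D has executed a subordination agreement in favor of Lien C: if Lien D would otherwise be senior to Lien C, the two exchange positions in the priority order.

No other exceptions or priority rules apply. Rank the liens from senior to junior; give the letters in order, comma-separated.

A, C, D, B

First, effective dates: D is treated as recorded 3 March 2022, the work-commencement date.
Ordering by effective date: A (12 January 2021), D (3 March 2022), C (30 October 2022), B (25 November 2022).
Because D would otherwise rank above C, the subordination swaps them.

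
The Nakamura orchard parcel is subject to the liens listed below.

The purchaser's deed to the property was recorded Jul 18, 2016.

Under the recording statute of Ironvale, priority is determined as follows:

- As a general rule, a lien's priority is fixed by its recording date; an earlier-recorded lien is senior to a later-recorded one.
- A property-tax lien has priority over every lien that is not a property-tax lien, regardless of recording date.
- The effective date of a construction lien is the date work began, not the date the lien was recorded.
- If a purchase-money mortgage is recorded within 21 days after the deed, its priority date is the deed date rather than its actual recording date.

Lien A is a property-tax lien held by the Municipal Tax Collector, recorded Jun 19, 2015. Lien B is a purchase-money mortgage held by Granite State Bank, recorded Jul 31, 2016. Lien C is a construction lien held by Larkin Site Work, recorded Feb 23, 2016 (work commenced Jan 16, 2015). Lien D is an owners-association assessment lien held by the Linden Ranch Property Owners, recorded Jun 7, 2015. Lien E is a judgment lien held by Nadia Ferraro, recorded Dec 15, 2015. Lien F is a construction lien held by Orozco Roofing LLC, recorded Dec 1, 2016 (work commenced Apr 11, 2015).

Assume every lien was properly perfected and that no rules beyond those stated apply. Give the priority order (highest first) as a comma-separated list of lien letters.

Adjusting effective dates: B relates back to the deed date Jul 18, 2016; C's effective date is Jan 16, 2015, when work began; F's effective date is Apr 11, 2015, when work began.
As a property-tax lien, A is senior to every other lien.
Ordering the rest by effective date: C (Jan 16, 2015), F (Apr 11, 2015), D (Jun 7, 2015), E (Dec 15, 2015), B (Jul 18, 2016).

A, C, F, D, E, B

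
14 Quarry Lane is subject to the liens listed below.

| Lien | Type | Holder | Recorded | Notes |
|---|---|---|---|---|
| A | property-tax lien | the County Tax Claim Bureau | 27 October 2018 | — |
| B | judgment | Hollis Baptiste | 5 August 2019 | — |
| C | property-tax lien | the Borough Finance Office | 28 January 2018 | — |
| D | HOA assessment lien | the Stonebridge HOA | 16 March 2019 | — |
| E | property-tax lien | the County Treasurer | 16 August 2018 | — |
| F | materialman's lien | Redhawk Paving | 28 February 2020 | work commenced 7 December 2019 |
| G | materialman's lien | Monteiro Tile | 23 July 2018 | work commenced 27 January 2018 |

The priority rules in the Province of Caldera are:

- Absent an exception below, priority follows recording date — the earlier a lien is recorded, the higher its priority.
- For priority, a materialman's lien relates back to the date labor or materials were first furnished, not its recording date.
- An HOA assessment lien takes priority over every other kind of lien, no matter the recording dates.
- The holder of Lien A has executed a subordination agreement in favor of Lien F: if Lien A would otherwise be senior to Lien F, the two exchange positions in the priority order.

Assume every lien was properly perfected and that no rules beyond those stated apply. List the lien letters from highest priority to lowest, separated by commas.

Effective dates after the stated exceptions: F's effective date is 7 December 2019, when work began; G is treated as recorded 27 January 2018, the work-commencement date.
D is an HOA assessment lien, so it outranks all other liens regardless of date.
Remaining liens by effective date: G (27 January 2018), C (28 January 2018), E (16 August 2018), A (27 October 2018), B (5 August 2019), F (7 December 2019).
The subordination applies — A was senior to F — so A and F swap.

D, G, C, E, F, B, A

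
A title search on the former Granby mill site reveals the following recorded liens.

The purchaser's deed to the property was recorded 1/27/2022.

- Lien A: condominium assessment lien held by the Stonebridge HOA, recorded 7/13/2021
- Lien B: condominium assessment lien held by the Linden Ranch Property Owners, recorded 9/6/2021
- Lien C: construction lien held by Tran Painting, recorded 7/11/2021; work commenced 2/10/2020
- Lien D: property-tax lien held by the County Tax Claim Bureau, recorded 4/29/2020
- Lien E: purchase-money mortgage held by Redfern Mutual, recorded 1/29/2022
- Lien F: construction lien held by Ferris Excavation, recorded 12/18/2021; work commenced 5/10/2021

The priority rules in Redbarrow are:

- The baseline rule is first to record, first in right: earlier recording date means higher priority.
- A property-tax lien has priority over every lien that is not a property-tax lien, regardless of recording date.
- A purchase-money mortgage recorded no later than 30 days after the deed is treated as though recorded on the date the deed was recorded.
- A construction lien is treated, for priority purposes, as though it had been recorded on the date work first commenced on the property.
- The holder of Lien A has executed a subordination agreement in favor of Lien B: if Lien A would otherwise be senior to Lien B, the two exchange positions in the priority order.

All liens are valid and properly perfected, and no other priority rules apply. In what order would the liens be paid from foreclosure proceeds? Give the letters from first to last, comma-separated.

Adjusting effective dates: C is treated as recorded 2/10/2020, the work-commencement date; E relates back to the deed date 1/27/2022; F's effective date is 5/10/2021, when work began.
D is a property-tax lien and takes priority over every other lien.
Among the remaining liens, by effective date: C (2/10/2020), F (5/10/2021), A (7/13/2021), B (9/6/2021), E (1/27/2022).
A is senior to B before the subordination, so the two trade places.

D, C, F, B, A, E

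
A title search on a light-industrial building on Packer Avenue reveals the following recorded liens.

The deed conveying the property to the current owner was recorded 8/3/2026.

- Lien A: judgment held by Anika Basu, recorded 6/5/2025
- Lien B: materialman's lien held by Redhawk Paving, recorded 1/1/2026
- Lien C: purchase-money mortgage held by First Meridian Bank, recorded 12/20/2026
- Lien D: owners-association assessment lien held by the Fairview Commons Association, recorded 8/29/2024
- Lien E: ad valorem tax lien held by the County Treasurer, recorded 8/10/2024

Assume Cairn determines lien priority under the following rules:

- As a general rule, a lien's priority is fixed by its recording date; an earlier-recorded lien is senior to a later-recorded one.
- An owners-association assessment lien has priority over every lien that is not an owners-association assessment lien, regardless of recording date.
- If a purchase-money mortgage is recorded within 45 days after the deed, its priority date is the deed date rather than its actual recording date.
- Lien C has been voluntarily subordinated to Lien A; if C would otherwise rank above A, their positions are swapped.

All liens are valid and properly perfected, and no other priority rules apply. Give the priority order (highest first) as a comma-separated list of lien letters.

D, E, A, B, C

First, effective dates: C was recorded 139 days after the deed, outside the 45-day window, so it keeps its recording date.
D, as an owners-association assessment lien, has superpriority and ranks first.
Remaining liens by effective date: E (8/10/2024), A (6/5/2025), B (1/1/2026), C (12/20/2026).
Since C is not senior to A, the subordination leaves the order unchanged.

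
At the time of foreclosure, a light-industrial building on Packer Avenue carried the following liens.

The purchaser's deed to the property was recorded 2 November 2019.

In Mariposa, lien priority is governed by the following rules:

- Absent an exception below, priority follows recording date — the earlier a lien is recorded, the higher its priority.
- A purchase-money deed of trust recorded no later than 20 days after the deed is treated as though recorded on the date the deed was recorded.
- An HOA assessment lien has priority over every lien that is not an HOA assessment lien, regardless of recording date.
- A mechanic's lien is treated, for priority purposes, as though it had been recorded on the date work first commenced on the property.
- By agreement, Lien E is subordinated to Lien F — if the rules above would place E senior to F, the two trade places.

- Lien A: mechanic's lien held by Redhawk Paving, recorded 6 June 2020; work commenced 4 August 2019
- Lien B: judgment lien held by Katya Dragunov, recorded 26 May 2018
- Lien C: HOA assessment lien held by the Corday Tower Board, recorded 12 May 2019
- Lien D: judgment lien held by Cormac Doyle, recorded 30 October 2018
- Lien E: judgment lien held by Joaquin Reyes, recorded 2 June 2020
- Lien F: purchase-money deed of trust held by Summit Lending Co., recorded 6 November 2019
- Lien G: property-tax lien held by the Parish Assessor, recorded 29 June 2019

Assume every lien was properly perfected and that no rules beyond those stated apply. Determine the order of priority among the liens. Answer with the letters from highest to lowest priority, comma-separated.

C, B, D, G, A, F, E

Effective dates after the stated exceptions: A relates back to 4 August 2019 (work commenced); F relates back to the deed date 2 November 2019.
C is an HOA assessment lien and takes priority over every other lien.
Remaining liens by effective date: B (26 May 2018), D (30 October 2018), G (29 June 2019), A (4 August 2019), F (2 November 2019), E (2 June 2020).
E already ranks below F; the subordination has no effect.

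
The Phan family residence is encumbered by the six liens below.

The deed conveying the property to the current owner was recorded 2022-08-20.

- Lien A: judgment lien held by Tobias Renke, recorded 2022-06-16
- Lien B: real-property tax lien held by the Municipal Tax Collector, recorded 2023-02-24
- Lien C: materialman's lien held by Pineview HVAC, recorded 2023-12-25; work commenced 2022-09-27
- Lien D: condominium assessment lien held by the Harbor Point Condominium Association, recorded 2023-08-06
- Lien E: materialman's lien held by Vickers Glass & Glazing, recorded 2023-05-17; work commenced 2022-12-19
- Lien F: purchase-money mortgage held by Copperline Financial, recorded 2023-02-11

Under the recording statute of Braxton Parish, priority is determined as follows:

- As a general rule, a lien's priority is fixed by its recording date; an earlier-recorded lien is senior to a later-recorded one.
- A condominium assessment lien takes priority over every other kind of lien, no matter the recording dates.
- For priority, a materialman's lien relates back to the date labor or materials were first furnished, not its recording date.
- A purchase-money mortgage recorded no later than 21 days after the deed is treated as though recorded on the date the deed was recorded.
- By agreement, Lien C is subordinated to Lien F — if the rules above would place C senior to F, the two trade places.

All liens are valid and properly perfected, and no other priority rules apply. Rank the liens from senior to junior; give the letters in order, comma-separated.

First, effective dates: C's effective date is 2022-09-27, when work began; E's effective date is 2022-12-19, when work began; F was recorded 175 days after the deed, outside the 21-day window, so it keeps its recording date.
D is a condominium assessment lien, so it outranks all other liens regardless of date.
Remaining liens by effective date: A (2022-06-16), C (2022-09-27), E (2022-12-19), F (2023-02-11), B (2023-02-24).
Because C would otherwise rank above F, the subordination swaps them.

D, A, F, E, C, B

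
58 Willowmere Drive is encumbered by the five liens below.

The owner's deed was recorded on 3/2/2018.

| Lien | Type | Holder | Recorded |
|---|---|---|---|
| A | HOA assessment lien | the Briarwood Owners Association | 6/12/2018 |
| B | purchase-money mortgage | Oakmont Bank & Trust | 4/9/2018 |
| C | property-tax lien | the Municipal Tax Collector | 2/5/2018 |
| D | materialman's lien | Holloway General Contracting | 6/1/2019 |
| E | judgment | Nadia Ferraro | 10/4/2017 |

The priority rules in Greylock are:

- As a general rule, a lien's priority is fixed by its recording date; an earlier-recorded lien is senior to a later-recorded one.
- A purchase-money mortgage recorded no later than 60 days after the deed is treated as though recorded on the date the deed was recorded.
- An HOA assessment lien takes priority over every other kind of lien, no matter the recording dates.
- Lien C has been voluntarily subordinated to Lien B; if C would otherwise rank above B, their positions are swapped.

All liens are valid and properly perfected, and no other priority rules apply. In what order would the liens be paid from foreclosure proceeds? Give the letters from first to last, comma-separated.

A, E, B, C, D

First, effective dates: B's effective date is the deed date, 3/2/2018.
As an HOA assessment lien, A is senior to every other lien.
Remaining liens by effective date: E (10/4/2017), C (2/5/2018), B (3/2/2018), D (6/1/2019).
The subordination applies — C was senior to B — so C and B swap.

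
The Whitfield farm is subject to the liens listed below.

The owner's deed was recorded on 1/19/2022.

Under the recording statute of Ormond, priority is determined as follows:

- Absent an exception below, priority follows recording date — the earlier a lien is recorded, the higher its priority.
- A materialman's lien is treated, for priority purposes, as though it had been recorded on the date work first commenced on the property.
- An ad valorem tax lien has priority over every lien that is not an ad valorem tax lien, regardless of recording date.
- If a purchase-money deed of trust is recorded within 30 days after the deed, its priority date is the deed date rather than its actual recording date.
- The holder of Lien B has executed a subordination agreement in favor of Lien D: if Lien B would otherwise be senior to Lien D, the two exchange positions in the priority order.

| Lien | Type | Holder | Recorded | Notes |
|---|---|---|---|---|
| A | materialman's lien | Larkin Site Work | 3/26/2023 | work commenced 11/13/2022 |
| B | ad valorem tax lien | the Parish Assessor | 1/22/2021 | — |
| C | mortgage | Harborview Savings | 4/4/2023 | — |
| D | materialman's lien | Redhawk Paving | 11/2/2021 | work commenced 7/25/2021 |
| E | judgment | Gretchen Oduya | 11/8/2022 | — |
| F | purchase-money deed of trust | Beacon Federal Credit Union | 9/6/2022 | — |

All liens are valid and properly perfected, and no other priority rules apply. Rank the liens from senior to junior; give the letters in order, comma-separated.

Adjusting effective dates: A is treated as recorded 11/13/2022, the work-commencement date; D's effective date is 7/25/2021, when work began; F was recorded 230 days after the deed, outside the 30-day window, so it keeps its recording date.
B, as an ad valorem tax lien, has superpriority and ranks first.
Remaining liens by effective date: D (7/25/2021), F (9/6/2022), E (11/8/2022), A (11/13/2022), C (4/4/2023).
B would otherwise be senior to D, so under the subordination agreement B and D exchange positions.

D, B, F, E, A, C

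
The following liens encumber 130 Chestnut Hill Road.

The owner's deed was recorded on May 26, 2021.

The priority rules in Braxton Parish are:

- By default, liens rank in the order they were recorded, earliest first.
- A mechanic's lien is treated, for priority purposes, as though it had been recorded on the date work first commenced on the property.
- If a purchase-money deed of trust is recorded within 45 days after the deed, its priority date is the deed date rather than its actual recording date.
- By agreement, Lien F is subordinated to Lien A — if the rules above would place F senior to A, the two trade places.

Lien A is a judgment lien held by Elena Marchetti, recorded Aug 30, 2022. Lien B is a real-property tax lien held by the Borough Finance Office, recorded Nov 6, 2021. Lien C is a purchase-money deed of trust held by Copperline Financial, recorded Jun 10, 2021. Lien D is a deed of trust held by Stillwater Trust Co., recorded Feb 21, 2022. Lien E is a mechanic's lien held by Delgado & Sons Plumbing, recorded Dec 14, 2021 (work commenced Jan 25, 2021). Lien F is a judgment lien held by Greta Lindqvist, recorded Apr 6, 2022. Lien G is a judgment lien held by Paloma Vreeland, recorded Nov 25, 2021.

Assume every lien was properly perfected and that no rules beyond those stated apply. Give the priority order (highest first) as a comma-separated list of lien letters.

E, C, B, G, D, A, F

Effective dates: C's effective date is the deed date, May 26, 2021; E is treated as recorded Jan 25, 2021, the work-commencement date.
By effective date: E (Jan 25, 2021), C (May 26, 2021), B (Nov 6, 2021), G (Nov 25, 2021), D (Feb 21, 2022), F (Apr 6, 2022), A (Aug 30, 2022).
The subordination applies — F was senior to A — so F and A swap.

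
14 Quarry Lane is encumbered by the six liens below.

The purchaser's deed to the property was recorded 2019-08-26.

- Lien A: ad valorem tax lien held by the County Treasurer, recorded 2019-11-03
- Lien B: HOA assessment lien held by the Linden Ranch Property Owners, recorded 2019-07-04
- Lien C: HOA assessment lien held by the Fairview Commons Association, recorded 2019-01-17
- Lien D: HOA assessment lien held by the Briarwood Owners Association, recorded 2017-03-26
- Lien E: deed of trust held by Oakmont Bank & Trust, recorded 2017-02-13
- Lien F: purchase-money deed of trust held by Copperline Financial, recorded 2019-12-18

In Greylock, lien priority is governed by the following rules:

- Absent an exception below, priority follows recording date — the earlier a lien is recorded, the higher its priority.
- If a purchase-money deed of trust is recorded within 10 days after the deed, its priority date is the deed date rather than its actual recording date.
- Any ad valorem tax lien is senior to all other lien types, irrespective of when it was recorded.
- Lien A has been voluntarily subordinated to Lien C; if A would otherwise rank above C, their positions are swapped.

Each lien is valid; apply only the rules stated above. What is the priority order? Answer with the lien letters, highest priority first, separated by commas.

Adjusting effective dates: F was recorded 114 days after the deed, outside the 10-day window, so it keeps its recording date.
A is an ad valorem tax lien and takes priority over every other lien.
Among the remaining liens, by effective date: E (2017-02-13), D (2017-03-26), C (2019-01-17), B (2019-07-04), F (2019-12-18).
A is senior to C before the subordination, so the two trade places.

C, E, D, A, B, F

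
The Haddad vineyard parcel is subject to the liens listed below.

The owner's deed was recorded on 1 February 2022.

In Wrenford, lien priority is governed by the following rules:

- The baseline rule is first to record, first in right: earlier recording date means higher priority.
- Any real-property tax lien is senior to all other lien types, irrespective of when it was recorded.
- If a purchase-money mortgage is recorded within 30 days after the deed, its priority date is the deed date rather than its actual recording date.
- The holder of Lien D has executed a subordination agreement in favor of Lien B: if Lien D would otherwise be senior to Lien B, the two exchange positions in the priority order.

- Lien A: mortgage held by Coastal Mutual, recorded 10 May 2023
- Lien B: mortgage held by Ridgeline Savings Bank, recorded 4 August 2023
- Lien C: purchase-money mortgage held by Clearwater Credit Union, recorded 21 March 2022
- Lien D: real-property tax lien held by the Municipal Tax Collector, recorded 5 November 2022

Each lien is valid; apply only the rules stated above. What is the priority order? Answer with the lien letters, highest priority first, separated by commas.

Adjusting effective dates: C was recorded 48 days after the deed, outside the 30-day window, so it keeps its recording date.
D is a real-property tax lien and takes priority over every other lien.
Remaining liens by effective date: C (21 March 2022), A (10 May 2023), B (4 August 2023).
The subordination applies — D was senior to B — so D and B swap.

B, C, A, D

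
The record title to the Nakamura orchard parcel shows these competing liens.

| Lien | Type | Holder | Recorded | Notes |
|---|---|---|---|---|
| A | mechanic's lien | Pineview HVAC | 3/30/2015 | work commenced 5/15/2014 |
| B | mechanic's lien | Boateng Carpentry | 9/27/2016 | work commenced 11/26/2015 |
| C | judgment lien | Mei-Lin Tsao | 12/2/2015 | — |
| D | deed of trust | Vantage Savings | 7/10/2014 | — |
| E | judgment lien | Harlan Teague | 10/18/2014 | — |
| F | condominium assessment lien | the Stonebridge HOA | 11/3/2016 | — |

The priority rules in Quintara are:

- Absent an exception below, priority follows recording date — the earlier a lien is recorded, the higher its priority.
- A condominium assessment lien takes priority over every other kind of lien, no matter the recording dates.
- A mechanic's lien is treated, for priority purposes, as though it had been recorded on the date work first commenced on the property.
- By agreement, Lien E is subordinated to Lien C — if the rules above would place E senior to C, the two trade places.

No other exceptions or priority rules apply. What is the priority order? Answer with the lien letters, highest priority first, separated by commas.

First, effective dates: A relates back to 5/15/2014 (work commenced); B relates back to 11/26/2015 (work commenced).
F, as a condominium assessment lien, has superpriority and ranks first.
Among the remaining liens, by effective date: A (5/15/2014), D (7/10/2014), E (10/18/2014), B (11/26/2015), C (12/2/2015).
E is senior to C before the subordination, so the two trade places.

F, A, D, C, B, E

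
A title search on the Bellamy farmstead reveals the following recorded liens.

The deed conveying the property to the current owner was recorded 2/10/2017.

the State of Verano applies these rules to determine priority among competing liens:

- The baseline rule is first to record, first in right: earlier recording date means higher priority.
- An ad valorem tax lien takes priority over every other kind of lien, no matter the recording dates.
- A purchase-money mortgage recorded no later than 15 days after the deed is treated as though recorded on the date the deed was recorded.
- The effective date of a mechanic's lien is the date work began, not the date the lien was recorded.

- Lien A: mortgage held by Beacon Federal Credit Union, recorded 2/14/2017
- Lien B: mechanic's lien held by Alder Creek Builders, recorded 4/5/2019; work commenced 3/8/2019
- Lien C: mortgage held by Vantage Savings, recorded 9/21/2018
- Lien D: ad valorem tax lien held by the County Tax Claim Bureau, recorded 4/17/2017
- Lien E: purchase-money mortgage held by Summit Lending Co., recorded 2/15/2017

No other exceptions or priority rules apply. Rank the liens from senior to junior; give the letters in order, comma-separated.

Effective dates after the stated exceptions: B's effective date is 3/8/2019, when work began; E relates back to the deed date 2/10/2017.
D is an ad valorem tax lien, so it outranks all other liens regardless of date.
Remaining liens by effective date: E (2/10/2017), A (2/14/2017), C (9/21/2018), B (3/8/2019).

D, E, A, C, B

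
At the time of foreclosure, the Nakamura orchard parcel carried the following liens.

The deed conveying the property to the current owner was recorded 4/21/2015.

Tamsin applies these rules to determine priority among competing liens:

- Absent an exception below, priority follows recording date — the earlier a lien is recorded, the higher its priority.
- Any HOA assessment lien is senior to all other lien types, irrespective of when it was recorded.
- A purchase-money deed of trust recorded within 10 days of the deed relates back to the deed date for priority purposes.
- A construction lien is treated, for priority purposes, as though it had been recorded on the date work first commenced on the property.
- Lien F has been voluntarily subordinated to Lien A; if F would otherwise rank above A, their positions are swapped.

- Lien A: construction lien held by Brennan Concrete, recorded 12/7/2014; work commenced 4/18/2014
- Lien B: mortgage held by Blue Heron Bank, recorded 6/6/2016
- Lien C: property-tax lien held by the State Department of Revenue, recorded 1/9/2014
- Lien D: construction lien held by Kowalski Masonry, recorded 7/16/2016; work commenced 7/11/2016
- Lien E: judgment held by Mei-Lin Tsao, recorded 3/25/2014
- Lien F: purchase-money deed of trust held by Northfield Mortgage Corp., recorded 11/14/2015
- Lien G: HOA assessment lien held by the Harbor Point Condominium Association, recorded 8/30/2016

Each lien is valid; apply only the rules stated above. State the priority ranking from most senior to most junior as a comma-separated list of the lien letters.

G, C, E, A, F, B, D

Adjusting effective dates: A is treated as recorded 4/18/2014, the work-commencement date; D relates back to 7/11/2016 (work commenced); F was recorded 207 days after the deed — beyond 10 days — so no relation-back applies.
G, as an HOA assessment lien, has superpriority and ranks first.
Remaining liens by effective date: C (1/9/2014), E (3/25/2014), A (4/18/2014), F (11/14/2015), B (6/6/2016), D (7/11/2016).
Since F is not senior to A, the subordination leaves the order unchanged.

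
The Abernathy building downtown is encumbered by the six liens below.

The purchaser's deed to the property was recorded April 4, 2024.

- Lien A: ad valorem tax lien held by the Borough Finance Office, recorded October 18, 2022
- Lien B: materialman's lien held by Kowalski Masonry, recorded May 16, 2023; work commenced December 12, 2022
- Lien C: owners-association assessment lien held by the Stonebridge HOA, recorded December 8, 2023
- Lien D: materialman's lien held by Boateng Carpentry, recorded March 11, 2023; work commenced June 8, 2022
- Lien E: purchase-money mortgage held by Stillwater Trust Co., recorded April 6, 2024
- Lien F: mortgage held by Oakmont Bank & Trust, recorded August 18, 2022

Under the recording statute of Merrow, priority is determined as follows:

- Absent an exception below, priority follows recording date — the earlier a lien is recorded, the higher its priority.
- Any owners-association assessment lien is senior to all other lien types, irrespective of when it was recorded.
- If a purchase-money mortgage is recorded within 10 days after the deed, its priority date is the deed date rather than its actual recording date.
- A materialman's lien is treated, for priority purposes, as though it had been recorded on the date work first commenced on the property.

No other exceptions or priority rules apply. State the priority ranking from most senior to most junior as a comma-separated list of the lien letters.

First, effective dates: B relates back to December 12, 2022 (work commenced); D relates back to June 8, 2022 (work commenced); E relates back to the deed date April 4, 2024.
C is an owners-association assessment lien, so it outranks all other liens regardless of date.
Remaining liens by effective date: D (June 8, 2022), F (August 18, 2022), A (October 18, 2022), B (December 12, 2022), E (April 4, 2024).

C, D, F, A, B, E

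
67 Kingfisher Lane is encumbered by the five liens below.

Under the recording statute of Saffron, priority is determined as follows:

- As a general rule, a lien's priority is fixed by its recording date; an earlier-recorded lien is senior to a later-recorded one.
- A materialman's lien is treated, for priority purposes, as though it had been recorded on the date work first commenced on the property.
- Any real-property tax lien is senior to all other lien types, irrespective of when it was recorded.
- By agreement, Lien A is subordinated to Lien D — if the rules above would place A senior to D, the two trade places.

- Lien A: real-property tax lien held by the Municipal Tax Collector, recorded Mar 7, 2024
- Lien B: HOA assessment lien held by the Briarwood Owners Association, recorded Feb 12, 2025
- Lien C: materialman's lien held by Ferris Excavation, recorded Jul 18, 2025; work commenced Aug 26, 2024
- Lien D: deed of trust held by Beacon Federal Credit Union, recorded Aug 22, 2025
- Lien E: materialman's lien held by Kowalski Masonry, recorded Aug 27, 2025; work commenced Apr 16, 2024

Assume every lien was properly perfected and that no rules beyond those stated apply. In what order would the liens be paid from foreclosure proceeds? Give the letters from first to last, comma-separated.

Effective dates: C's effective date is Aug 26, 2024, when work began; E relates back to Apr 16, 2024 (work commenced).
A is a real-property tax lien, so it outranks all other liens regardless of date.
The other liens, earliest effective date first: E (Apr 16, 2024), C (Aug 26, 2024), B (Feb 12, 2025), D (Aug 22, 2025).
A would otherwise be senior to D, so under the subordination agreement A and D exchange positions.

D, E, C, B, A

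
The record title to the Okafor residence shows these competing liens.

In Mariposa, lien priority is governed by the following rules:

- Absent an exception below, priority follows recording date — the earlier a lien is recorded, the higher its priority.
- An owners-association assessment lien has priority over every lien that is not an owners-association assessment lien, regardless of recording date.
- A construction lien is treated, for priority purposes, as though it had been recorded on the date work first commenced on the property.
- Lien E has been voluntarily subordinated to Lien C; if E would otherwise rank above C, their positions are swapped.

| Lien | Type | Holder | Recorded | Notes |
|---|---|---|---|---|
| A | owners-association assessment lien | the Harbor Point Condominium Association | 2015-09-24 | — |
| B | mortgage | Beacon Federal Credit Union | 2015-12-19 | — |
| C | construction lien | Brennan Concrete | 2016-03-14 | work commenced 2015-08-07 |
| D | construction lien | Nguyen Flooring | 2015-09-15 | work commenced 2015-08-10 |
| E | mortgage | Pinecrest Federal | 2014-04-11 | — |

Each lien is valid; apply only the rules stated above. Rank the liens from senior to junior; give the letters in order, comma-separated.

A, C, E, D, B

Adjusting effective dates: C's effective date is 2015-08-07, when work began; D's effective date is 2015-08-10, when work began.
As an owners-association assessment lien, A is senior to every other lien.
The other liens, earliest effective date first: E (2014-04-11), C (2015-08-07), D (2015-08-10), B (2015-12-19).
The subordination applies — E was senior to C — so E and C swap.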